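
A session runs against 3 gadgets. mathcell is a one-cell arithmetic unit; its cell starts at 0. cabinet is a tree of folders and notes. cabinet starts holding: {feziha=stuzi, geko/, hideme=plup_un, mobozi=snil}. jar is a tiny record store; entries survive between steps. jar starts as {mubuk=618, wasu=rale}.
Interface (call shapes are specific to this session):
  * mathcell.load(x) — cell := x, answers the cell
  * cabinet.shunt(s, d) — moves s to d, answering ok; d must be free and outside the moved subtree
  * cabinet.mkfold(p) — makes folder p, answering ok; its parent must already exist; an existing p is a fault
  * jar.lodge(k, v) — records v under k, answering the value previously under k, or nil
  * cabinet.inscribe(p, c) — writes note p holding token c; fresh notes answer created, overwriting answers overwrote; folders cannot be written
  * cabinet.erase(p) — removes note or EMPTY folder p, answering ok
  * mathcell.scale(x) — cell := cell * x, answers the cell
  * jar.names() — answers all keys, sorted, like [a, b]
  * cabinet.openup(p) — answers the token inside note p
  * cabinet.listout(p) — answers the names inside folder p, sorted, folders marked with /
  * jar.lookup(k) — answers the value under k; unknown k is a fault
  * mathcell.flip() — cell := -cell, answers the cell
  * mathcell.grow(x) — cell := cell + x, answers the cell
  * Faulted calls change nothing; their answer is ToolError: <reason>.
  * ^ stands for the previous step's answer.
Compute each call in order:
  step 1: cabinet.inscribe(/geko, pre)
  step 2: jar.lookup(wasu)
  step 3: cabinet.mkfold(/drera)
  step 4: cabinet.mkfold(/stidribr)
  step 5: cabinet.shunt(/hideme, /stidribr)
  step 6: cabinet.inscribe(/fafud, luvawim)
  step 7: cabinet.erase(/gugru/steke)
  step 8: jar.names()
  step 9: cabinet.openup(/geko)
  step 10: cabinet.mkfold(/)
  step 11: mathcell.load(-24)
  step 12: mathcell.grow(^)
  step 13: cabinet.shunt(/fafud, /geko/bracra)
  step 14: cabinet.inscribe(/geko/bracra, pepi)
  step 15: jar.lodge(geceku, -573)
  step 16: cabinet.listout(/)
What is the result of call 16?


Answer: [drera/, feziha, geko/, hideme, mobozi, stidribr/]

Derivation:
Act: inscribe[p→/geko; c→pre]
Obs: ToolError: is a directory
Act: lookup[k→wasu]
Obs: rale
Act: mkfold[p→/drera]
Obs: ok
Act: mkfold[p→/stidribr]
Obs: ok
Act: shunt[s→/hideme; d→/stidribr]
Obs: ToolError: exists
Act: inscribe[p→/fafud; c→luvawim]
Obs: created
Act: erase[p→/gugru/steke]
Obs: ToolError: not found
Act: names[]
Obs: [mubuk, wasu]
Act: openup[p→/geko]
Obs: ToolError: is a directory
Act: mkfold[p→/]
Obs: ToolError: exists
Act: load[x→-24]
Obs: -24
Act: grow[x→^]
Obs: -48
Act: shunt[s→/fafud; d→/geko/bracra]
Obs: ok
Act: inscribe[p→/geko/bracra; c→pepi]
Obs: overwrote
Act: lodge[k→geceku; v→-573]
Obs: nil
Act: listout[p→/]
Obs: [drera/, feziha, geko/, hideme, mobozi, stidribr/]


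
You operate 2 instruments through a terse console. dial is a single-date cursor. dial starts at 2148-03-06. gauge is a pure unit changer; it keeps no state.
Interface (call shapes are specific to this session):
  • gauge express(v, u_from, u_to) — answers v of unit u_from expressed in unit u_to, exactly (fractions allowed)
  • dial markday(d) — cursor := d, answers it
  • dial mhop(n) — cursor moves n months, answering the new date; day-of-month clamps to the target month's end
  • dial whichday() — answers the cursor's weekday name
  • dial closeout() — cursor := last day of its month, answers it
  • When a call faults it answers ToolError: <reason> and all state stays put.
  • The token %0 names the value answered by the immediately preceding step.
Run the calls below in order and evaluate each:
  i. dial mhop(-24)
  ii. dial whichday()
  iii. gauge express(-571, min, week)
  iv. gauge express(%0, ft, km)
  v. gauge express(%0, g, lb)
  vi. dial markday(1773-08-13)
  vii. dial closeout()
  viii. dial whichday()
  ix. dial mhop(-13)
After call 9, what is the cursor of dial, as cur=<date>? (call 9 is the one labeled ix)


-- 1. dial mhop(n=-24) => 2146-03-06
-- 2. dial whichday() => Sunday
-- 3. gauge express(v=-571, u_from=min, u_to=week) => -571/10080
-- 4. gauge express(v=%0, u_from=ft, u_to=km) => -72517/4200000000
-- 5. gauge express(v=%0, u_from=g, u_to=lb) => -72517/1905087954000
-- 6. dial markday(d=1773-08-13) => 1773-08-13
-- 7. dial closeout() => 1773-08-31
-- 8. dial whichday() => Tuesday
-- 9. dial mhop(n=-13) => 1772-07-31

Answer: cur=1772-07-31


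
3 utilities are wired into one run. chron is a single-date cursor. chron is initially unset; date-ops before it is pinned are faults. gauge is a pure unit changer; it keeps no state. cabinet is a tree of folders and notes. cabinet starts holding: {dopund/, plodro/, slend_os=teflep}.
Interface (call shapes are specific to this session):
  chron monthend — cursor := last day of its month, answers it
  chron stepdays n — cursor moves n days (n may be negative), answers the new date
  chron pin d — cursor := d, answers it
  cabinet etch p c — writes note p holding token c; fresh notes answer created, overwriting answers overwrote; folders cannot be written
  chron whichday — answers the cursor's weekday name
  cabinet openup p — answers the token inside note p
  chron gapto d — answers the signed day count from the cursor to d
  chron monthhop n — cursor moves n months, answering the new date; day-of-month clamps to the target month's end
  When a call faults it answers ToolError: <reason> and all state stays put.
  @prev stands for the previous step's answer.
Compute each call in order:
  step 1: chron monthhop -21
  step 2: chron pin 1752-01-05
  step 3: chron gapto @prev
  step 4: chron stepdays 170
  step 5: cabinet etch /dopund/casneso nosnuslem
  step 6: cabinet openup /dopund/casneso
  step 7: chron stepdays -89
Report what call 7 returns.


# chron monthhop(n=-21) ~> ToolError: no date set
# chron pin(d=1752-01-05) ~> 1752-01-05
# chron gapto(d=@prev) ~> 0
# chron stepdays(n=170) ~> 1752-06-23
# cabinet etch(p=/dopund/casneso, c=nosnuslem) ~> created
# cabinet openup(p=/dopund/casneso) ~> nosnuslem
# chron stepdays(n=-89) ~> 1752-03-26

Answer: 1752-03-26


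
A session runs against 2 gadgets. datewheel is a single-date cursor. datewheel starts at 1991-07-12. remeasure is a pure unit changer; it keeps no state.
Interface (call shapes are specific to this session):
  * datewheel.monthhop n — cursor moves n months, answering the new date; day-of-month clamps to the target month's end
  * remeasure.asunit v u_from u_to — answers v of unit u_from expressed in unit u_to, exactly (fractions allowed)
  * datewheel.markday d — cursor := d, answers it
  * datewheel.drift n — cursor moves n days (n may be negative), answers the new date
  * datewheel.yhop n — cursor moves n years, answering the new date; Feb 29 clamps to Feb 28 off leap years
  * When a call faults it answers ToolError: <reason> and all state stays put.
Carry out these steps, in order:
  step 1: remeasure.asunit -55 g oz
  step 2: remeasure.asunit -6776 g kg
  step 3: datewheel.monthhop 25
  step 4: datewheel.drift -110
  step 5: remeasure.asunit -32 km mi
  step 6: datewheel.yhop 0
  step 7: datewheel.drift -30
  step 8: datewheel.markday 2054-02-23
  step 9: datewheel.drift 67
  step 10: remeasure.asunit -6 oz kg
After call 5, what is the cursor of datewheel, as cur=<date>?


Answer: cur=1993-04-24

Derivation:
[in] remeasure.asunit v=-55 u_from=g u_to=oz
= -8000000/4123567
[in] remeasure.asunit v=-6776 u_from=g u_to=kg
= -847/125
[in] datewheel.monthhop n=25
= 1993-08-12
[in] datewheel.drift n=-110
= 1993-04-24
[in] remeasure.asunit v=-32 u_from=km u_to=mi
= -250000/12573
[in] datewheel.yhop n=0
= 1993-04-24
[in] datewheel.drift n=-30
= 1993-03-25
[in] datewheel.markday d=2054-02-23
= 2054-02-23
[in] datewheel.drift n=67
= 2054-05-01
[in] remeasure.asunit v=-6 u_from=oz u_to=kg
= -136077711/800000000


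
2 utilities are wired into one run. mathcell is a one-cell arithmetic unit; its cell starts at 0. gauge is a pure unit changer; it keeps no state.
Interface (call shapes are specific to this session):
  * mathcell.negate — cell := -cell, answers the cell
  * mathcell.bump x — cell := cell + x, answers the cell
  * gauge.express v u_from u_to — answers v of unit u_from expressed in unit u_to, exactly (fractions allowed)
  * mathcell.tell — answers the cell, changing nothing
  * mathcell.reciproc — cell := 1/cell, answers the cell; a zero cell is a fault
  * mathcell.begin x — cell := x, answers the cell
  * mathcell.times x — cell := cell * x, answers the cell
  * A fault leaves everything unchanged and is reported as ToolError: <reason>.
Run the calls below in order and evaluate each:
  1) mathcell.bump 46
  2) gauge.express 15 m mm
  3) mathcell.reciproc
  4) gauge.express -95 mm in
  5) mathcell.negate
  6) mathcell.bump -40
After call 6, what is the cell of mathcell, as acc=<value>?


Answer: acc=-1841/46

Derivation:
% mathcell.bump x='46'
= 46
% gauge.express v='15' u_from='m' u_to='mm'
= 15000
% mathcell.reciproc
= 1/46
% gauge.express v='-95' u_from='mm' u_to='in'
= -475/127
% mathcell.negate
= -1/46
% mathcell.bump x='-40'
= -1841/46


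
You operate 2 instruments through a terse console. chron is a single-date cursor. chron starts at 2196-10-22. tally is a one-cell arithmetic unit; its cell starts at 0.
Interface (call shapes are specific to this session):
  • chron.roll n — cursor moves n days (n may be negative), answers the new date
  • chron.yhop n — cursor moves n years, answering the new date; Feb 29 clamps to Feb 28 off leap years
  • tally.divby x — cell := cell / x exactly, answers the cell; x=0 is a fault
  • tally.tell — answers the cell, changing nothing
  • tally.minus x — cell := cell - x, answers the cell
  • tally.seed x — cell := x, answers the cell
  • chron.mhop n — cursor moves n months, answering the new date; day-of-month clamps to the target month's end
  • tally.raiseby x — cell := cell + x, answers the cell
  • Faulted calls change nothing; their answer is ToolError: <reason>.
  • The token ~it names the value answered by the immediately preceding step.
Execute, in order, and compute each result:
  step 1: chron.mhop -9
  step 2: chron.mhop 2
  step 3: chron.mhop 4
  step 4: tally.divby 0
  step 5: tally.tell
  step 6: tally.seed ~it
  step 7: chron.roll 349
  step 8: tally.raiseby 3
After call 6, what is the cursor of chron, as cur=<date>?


Answer: cur=2196-07-22

Derivation:
Then chron.mhop using n=-9, and get 2196-01-22.
Now I run chron.mhop using n=2, yielding 2196-03-22.
I try chron.mhop using n=4, giving 2196-07-22.
Calling tally.divby using x=0, which returns ToolError: division by zero.
I run tally.tell(), giving 0.
I call tally.seed using x=~it, → 0.
Now I run chron.roll using n=349, — result: 2197-07-06.
I use tally.raiseby using x=3, and observe 3.


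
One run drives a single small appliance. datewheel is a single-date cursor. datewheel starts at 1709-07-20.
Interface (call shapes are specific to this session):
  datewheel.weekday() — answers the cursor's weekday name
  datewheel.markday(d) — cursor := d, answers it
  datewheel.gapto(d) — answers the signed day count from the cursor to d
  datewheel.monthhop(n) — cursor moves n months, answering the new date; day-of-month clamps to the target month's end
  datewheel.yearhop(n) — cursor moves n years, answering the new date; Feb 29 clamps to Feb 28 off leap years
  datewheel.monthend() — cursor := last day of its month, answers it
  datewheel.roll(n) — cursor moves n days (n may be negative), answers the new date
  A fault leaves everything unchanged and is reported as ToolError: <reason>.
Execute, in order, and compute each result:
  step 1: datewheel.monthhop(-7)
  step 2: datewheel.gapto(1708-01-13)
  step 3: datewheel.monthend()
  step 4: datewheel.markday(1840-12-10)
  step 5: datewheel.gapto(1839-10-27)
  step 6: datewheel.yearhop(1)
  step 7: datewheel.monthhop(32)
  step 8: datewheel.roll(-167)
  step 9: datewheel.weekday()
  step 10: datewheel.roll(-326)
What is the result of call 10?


Answer: 1843-04-05

Derivation:
! datewheel.monthhop(n='-7') => 1708-12-20
! datewheel.gapto(d='1708-01-13') => -342
! datewheel.monthend() => 1708-12-31
! datewheel.markday(d='1840-12-10') => 1840-12-10
! datewheel.gapto(d='1839-10-27') => -410
! datewheel.yearhop(n='1') => 1841-12-10
! datewheel.monthhop(n='32') => 1844-08-10
! datewheel.roll(n='-167') => 1844-02-25
! datewheel.weekday() => Sunday
! datewheel.roll(n='-326') => 1843-04-05


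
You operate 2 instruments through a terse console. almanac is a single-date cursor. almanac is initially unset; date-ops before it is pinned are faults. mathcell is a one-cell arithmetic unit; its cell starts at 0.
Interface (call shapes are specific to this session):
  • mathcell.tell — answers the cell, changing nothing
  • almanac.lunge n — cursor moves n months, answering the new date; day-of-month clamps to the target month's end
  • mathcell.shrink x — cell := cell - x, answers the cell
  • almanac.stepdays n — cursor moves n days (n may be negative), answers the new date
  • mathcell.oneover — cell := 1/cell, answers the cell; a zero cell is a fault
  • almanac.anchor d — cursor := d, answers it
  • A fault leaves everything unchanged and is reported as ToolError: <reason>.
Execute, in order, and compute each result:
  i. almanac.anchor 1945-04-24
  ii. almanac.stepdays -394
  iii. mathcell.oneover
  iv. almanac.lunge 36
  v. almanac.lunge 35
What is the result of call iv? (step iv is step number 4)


Answer: 1947-03-26

Derivation:
! 1. anchor(d=1945-04-24) ~> 1945-04-24
! 2. stepdays(n=-394) ~> 1944-03-26
! 3. oneover() ~> ToolError: reciprocal of zero
! 4. lunge(n=36) ~> 1947-03-26
! 5. lunge(n=35) ~> 1950-02-26


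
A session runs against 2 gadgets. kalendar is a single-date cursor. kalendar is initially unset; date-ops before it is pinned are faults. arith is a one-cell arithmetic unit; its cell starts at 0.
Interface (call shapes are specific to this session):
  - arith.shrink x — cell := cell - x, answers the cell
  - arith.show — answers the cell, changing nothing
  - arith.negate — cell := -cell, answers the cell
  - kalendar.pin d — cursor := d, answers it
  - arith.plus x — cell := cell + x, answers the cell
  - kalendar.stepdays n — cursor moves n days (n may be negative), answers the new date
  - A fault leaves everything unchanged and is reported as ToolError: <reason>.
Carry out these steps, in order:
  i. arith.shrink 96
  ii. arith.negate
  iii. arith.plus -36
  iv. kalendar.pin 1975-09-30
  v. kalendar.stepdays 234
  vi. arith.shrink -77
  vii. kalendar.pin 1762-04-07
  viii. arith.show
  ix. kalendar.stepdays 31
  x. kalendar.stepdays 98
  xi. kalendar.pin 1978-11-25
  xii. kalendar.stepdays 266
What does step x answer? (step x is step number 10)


// arith.shrink(x→96) -> -96
// arith.negate() -> 96
// arith.plus(x→-36) -> 60
// kalendar.pin(d→1975-09-30) -> 1975-09-30
// kalendar.stepdays(n→234) -> 1976-05-21
// arith.shrink(x→-77) -> 137
// kalendar.pin(d→1762-04-07) -> 1762-04-07
// arith.show() -> 137
// kalendar.stepdays(n→31) -> 1762-05-08
// kalendar.stepdays(n→98) -> 1762-08-14
// kalendar.pin(d→1978-11-25) -> 1978-11-25
// kalendar.stepdays(n→266) -> 1979-08-18

Answer: 1762-08-14


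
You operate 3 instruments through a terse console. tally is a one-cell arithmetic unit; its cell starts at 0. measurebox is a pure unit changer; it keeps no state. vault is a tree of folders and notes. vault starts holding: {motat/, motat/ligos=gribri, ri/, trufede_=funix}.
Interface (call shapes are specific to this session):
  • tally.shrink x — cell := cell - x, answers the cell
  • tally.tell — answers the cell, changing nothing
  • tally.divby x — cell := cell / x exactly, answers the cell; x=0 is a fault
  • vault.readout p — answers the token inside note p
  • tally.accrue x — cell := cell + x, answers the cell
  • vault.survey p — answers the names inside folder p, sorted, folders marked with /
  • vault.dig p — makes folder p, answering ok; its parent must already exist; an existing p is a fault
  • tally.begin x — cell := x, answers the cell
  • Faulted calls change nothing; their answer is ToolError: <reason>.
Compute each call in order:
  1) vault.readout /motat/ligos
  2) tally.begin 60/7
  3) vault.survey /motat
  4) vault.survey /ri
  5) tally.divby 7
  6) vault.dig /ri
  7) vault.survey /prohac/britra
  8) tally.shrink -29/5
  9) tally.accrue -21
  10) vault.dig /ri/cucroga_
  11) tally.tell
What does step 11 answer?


Answer: -3424/245

Derivation:
[in] vault.readout p='/motat/ligos'
:: gribri
[in] tally.begin x='60/7'
:: 60/7
[in] vault.survey p='/motat'
:: [ligos]
[in] vault.survey p='/ri'
:: []
[in] tally.divby x='7'
:: 60/49
[in] vault.dig p='/ri'
:: ToolError: exists
[in] vault.survey p='/prohac/britra'
:: ToolError: not found
[in] tally.shrink x='-29/5'
:: 1721/245
[in] tally.accrue x='-21'
:: -3424/245
[in] vault.dig p='/ri/cucroga_'
:: ok
[in] tally.tell
:: -3424/245


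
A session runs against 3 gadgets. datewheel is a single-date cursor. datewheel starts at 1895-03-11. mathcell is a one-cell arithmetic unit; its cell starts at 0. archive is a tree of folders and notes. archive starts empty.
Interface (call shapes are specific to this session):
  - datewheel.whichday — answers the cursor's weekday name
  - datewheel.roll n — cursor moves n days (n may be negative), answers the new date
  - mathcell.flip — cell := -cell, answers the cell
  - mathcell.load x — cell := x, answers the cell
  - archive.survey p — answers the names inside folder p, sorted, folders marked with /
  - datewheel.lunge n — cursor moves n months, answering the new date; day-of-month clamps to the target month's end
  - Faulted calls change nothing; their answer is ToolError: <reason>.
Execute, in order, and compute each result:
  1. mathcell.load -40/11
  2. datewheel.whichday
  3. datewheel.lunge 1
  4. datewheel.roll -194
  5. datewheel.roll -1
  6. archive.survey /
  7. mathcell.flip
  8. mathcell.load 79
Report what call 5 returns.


Answer: 1894-09-28

Derivation:
>> mathcell.load(-40/11)
<< -40/11
>> datewheel.whichday()
<< Monday
>> datewheel.lunge(1)
<< 1895-04-11
>> datewheel.roll(-194)
<< 1894-09-29
>> datewheel.roll(-1)
<< 1894-09-28
>> archive.survey(/)
<< []
>> mathcell.flip()
<< 40/11
>> mathcell.load(79)
<< 79


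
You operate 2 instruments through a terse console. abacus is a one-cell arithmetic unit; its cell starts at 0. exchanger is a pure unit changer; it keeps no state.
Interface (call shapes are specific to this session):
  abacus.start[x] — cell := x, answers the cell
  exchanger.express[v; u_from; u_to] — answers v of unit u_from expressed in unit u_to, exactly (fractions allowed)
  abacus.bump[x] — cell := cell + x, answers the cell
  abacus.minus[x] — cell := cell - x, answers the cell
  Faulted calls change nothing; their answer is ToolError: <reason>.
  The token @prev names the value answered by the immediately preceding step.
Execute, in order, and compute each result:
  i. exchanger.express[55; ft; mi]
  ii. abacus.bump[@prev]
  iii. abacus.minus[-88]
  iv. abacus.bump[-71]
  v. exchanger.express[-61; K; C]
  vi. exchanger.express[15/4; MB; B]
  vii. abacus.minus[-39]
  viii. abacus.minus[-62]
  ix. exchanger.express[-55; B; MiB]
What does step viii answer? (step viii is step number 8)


Answer: 11329/96

Derivation:
Now I run exchanger.express(v→55, u_from→ft, u_to→mi), — result: 1/96.
I invoke abacus.bump(x→@prev): 1/96.
Calling abacus.minus(x→-88), yielding 8449/96.
Then abacus.bump(x→-71), which returns 1633/96.
Next I call exchanger.express(v→-61, u_from→K, u_to→C), → -6683/20.
I try exchanger.express(v→15/4, u_from→MB, u_to→B), → 3750000.
Next I call abacus.minus(x→-39), → 5377/96.
I try abacus.minus(x→-62), — result: 11329/96.
Calling exchanger.express(v→-55, u_from→B, u_to→MiB), — result: -55/1048576.


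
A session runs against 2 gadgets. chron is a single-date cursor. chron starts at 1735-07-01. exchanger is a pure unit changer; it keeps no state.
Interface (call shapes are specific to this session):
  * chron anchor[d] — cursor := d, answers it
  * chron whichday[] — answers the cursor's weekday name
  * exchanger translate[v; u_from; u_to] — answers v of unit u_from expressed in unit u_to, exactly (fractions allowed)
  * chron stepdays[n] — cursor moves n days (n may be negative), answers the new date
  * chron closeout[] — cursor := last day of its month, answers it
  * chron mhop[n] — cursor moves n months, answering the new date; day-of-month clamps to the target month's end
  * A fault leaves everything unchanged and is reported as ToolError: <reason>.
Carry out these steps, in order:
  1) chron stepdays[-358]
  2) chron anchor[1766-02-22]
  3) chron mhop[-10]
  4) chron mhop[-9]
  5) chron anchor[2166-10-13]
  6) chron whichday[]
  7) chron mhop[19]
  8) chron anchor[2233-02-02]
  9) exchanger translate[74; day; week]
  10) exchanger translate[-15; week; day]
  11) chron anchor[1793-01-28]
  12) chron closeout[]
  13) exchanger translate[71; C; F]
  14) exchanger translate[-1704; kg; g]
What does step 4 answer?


Using chron stepdays(n='-358'), and see 1734-07-08.
Using chron anchor(d='1766-02-22'), and observe 1766-02-22.
I call chron mhop(n='-10'), — result: 1765-04-22.
Invoking chron mhop(n='-9'), which returns 1764-07-22.
I run chron anchor(d='2166-10-13'), giving 2166-10-13.
Calling chron whichday(), — result: Monday.
Calling chron mhop(n='19'), → 2168-05-13.
I run chron anchor(d='2233-02-02'), and observe 2233-02-02.
Invoking exchanger translate(v='74', u_from='day', u_to='week'): 74/7.
I invoke exchanger translate(v='-15', u_from='week', u_to='day'), and see -105.
Then chron anchor(d='1793-01-28'), — result: 1793-01-28.
Calling chron closeout(): 1793-01-31.
Calling exchanger translate(v='71', u_from='C', u_to='F'), and see 799/5.
Next I call exchanger translate(v='-1704', u_from='kg', u_to='g'), which returns -1704000.

Answer: 1764-07-22


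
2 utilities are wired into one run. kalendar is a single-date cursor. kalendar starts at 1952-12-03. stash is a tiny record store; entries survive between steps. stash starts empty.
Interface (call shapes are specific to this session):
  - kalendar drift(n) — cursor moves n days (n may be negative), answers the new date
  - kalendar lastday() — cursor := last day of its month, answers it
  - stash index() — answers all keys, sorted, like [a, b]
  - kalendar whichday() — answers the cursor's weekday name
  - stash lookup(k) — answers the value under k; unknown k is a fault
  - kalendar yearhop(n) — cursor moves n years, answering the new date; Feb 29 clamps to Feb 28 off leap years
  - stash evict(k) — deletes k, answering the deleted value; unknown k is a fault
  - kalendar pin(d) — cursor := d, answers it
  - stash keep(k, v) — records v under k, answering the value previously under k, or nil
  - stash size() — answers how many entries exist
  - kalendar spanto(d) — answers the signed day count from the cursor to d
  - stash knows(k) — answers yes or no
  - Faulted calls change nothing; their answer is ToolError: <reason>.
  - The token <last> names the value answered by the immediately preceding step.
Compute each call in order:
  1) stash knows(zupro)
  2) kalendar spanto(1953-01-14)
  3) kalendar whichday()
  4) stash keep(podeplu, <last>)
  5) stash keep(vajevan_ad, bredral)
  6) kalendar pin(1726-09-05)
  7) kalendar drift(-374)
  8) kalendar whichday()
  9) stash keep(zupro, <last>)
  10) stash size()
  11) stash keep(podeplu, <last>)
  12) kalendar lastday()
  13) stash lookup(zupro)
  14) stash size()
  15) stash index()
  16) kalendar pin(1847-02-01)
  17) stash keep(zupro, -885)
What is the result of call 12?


Answer: 1725-08-31

Derivation:
CALL stash knows[k→zupro]
RET  no
CALL kalendar spanto[d→1953-01-14]
RET  42
CALL kalendar whichday[]
RET  Wednesday
CALL stash keep[k→podeplu; v→<last>]
RET  nil
CALL stash keep[k→vajevan_ad; v→bredral]
RET  nil
CALL kalendar pin[d→1726-09-05]
RET  1726-09-05
CALL kalendar drift[n→-374]
RET  1725-08-27
CALL kalendar whichday[]
RET  Monday
CALL stash keep[k→zupro; v→<last>]
RET  nil
CALL stash size[]
RET  3
CALL stash keep[k→podeplu; v→<last>]
RET  Wednesday
CALL kalendar lastday[]
RET  1725-08-31
CALL stash lookup[k→zupro]
RET  Monday
CALL stash size[]
RET  3
CALL stash index[]
RET  [podeplu, vajevan_ad, zupro]
CALL kalendar pin[d→1847-02-01]
RET  1847-02-01
CALL stash keep[k→zupro; v→-885]
RET  Monday


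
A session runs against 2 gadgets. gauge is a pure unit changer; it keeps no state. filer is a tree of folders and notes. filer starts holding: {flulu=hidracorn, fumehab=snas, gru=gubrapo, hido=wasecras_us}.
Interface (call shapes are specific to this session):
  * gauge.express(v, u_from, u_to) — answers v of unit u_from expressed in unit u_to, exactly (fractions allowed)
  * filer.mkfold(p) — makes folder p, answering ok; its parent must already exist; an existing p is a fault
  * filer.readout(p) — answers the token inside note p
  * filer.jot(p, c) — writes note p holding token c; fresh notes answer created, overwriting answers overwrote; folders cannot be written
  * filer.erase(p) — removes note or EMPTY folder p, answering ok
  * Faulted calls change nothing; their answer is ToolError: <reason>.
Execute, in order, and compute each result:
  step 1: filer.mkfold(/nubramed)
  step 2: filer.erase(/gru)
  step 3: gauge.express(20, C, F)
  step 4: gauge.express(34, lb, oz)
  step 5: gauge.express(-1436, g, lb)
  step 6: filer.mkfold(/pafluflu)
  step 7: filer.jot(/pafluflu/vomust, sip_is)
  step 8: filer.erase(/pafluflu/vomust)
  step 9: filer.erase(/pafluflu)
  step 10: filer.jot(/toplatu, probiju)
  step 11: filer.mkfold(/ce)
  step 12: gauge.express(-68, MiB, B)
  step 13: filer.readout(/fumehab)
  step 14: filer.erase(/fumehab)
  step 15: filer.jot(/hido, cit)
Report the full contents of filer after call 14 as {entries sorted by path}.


Answer: {ce/, flulu=hidracorn, hido=wasecras_us, nubramed/, toplatu=probiju}

Derivation:
CALL filer.mkfold[p: /nubramed]
RET  ok
CALL filer.erase[p: /gru]
RET  ok
CALL gauge.express[v: 20; u_from: C; u_to: F]
RET  68
CALL gauge.express[v: 34; u_from: lb; u_to: oz]
RET  544
CALL gauge.express[v: -1436; u_from: g; u_to: lb]
RET  -143600000/45359237
CALL filer.mkfold[p: /pafluflu]
RET  ok
CALL filer.jot[p: /pafluflu/vomust; c: sip_is]
RET  created
CALL filer.erase[p: /pafluflu/vomust]
RET  ok
CALL filer.erase[p: /pafluflu]
RET  ok
CALL filer.jot[p: /toplatu; c: probiju]
RET  created
CALL filer.mkfold[p: /ce]
RET  ok
CALL gauge.express[v: -68; u_from: MiB; u_to: B]
RET  -71303168
CALL filer.readout[p: /fumehab]
RET  snas
CALL filer.erase[p: /fumehab]
RET  ok
CALL filer.jot[p: /hido; c: cit]
RET  overwrote


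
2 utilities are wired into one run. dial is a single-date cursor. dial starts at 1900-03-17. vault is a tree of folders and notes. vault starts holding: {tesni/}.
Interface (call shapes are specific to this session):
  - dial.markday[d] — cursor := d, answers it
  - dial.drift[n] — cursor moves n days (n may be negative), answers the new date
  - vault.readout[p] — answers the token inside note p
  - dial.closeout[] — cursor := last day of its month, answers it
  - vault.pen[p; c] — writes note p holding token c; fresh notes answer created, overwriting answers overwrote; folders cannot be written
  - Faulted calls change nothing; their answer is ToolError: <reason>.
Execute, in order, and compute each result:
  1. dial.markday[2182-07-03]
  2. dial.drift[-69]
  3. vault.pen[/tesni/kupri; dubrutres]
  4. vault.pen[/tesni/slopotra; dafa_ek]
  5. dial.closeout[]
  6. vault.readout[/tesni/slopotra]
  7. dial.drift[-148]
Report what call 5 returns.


Answer: 2182-04-30

Derivation:
CALL dial.markday[2182-07-03]
RET  2182-07-03
CALL dial.drift[-69]
RET  2182-04-25
CALL vault.pen[/tesni/kupri; dubrutres]
RET  created
CALL vault.pen[/tesni/slopotra; dafa_ek]
RET  created
CALL dial.closeout[]
RET  2182-04-30
CALL vault.readout[/tesni/slopotra]
RET  dafa_ek
CALL dial.drift[-148]
RET  2181-12-03


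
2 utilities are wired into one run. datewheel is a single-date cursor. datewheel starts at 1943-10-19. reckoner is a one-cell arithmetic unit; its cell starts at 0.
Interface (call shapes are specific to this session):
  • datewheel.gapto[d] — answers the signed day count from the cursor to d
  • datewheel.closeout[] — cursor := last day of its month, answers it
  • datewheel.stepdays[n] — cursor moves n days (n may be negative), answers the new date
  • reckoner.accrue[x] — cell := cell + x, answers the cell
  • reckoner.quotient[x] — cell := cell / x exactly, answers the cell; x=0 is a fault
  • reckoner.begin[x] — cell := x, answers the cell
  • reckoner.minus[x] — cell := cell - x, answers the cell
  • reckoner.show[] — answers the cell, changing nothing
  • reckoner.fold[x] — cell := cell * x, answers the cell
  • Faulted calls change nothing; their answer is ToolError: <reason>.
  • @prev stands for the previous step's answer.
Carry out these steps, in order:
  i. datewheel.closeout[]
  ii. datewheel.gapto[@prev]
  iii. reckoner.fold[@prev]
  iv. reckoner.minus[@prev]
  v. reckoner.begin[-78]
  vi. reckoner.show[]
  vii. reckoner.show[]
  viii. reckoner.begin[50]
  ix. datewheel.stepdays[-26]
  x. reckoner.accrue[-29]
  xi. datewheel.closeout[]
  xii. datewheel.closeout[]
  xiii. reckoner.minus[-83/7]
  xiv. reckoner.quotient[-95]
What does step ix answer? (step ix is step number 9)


Answer: 1943-10-05

Derivation:
CALL datewheel.closeout[]
RET  1943-10-31
CALL datewheel.gapto[@prev]
RET  0
CALL reckoner.fold[@prev]
RET  0
CALL reckoner.minus[@prev]
RET  0
CALL reckoner.begin[-78]
RET  -78
CALL reckoner.show[]
RET  -78
CALL reckoner.show[]
RET  -78
CALL reckoner.begin[50]
RET  50
CALL datewheel.stepdays[-26]
RET  1943-10-05
CALL reckoner.accrue[-29]
RET  21
CALL datewheel.closeout[]
RET  1943-10-31
CALL datewheel.closeout[]
RET  1943-10-31
CALL reckoner.minus[-83/7]
RET  230/7
CALL reckoner.quotient[-95]
RET  -46/133


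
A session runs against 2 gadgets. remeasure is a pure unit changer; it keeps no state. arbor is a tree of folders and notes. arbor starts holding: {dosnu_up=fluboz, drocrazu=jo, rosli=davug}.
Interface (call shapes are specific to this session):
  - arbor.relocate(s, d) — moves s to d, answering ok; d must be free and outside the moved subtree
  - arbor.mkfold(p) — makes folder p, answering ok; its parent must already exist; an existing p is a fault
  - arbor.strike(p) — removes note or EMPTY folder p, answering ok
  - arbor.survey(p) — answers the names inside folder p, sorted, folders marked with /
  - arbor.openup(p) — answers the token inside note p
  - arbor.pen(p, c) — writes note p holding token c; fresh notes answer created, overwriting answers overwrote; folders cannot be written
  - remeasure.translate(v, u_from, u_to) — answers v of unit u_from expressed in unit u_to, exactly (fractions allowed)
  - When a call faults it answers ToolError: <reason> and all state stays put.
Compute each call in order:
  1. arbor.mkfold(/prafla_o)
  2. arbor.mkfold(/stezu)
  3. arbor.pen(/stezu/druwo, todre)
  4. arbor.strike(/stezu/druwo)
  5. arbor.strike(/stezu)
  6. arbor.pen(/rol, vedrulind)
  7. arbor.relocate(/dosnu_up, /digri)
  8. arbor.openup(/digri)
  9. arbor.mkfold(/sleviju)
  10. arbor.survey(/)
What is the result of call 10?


Answer: [digri, drocrazu, prafla_o/, rol, rosli, sleviju/]

Derivation:
→ arbor.mkfold(p=/prafla_o)
← ok
→ arbor.mkfold(p=/stezu)
← ok
→ arbor.pen(p=/stezu/druwo, c=todre)
← created
→ arbor.strike(p=/stezu/druwo)
← ok
→ arbor.strike(p=/stezu)
← ok
→ arbor.pen(p=/rol, c=vedrulind)
← created
→ arbor.relocate(s=/dosnu_up, d=/digri)
← ok
→ arbor.openup(p=/digri)
← fluboz
→ arbor.mkfold(p=/sleviju)
← ok
→ arbor.survey(p=/)
← [digri, drocrazu, prafla_o/, rol, rosli, sleviju/]


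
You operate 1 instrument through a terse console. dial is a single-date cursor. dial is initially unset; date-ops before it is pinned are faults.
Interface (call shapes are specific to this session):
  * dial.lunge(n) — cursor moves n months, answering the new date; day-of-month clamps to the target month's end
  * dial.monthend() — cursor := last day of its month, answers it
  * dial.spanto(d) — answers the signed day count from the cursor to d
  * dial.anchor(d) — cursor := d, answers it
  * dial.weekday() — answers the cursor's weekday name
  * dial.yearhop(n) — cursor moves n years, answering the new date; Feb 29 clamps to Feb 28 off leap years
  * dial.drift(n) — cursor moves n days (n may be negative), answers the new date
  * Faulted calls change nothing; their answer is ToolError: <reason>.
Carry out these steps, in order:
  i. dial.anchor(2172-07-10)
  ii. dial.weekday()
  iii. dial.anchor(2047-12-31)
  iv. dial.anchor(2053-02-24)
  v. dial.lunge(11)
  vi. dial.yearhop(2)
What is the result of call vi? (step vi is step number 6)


Answer: 2056-01-24

Derivation:
Then dial.anchor(d: 2172-07-10), and get 2172-07-10.
Next I call dial.weekday, and get Friday.
I call dial.anchor(d: 2047-12-31), which returns 2047-12-31.
I invoke dial.anchor(d: 2053-02-24), giving 2053-02-24.
Using dial.lunge(n: 11), which returns 2054-01-24.
Then dial.yearhop(n: 2), and see 2056-01-24.


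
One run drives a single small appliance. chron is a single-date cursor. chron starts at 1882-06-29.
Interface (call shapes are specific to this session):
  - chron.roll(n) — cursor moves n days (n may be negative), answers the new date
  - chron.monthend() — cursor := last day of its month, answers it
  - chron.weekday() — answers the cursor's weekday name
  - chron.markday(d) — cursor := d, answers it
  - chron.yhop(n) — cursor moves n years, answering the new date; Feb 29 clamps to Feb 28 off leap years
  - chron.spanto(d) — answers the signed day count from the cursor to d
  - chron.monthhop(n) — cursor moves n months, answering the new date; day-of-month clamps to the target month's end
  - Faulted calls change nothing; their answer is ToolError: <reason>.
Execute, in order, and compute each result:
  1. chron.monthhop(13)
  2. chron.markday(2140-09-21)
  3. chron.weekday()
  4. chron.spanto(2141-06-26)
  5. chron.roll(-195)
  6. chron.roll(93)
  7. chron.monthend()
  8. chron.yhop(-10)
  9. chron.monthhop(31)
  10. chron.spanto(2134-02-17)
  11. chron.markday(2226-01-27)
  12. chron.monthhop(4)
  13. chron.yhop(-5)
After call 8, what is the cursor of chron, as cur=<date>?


Answer: cur=2130-06-30

Derivation:
>>> monthhop n→13
:: 1883-07-29
>>> markday d→2140-09-21
:: 2140-09-21
>>> weekday
:: Wednesday
>>> spanto d→2141-06-26
:: 278
>>> roll n→-195
:: 2140-03-10
>>> roll n→93
:: 2140-06-11
>>> monthend
:: 2140-06-30
>>> yhop n→-10
:: 2130-06-30
>>> monthhop n→31
:: 2133-01-30
>>> spanto d→2134-02-17
:: 383
>>> markday d→2226-01-27
:: 2226-01-27
>>> monthhop n→4
:: 2226-05-27
>>> yhop n→-5
:: 2221-05-27


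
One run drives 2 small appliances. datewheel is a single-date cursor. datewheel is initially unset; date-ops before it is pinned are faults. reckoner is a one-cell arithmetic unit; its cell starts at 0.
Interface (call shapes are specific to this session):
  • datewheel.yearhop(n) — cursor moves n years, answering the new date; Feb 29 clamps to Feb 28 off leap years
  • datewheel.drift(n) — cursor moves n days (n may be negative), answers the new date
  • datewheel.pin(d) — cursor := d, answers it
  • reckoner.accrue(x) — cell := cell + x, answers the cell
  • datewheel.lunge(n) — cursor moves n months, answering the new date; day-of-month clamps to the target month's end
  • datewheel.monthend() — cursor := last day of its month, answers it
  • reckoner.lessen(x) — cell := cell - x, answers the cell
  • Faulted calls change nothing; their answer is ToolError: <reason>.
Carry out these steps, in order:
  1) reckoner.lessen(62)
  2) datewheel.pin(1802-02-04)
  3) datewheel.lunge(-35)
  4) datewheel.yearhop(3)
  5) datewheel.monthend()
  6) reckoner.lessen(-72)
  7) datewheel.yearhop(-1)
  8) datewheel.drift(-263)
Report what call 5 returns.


;; reckoner.lessen(x→62) ~> -62
;; datewheel.pin(d→1802-02-04) ~> 1802-02-04
;; datewheel.lunge(n→-35) ~> 1799-03-04
;; datewheel.yearhop(n→3) ~> 1802-03-04
;; datewheel.monthend() ~> 1802-03-31
;; reckoner.lessen(x→-72) ~> 10
;; datewheel.yearhop(n→-1) ~> 1801-03-31
;; datewheel.drift(n→-263) ~> 1800-07-11

Answer: 1802-03-31


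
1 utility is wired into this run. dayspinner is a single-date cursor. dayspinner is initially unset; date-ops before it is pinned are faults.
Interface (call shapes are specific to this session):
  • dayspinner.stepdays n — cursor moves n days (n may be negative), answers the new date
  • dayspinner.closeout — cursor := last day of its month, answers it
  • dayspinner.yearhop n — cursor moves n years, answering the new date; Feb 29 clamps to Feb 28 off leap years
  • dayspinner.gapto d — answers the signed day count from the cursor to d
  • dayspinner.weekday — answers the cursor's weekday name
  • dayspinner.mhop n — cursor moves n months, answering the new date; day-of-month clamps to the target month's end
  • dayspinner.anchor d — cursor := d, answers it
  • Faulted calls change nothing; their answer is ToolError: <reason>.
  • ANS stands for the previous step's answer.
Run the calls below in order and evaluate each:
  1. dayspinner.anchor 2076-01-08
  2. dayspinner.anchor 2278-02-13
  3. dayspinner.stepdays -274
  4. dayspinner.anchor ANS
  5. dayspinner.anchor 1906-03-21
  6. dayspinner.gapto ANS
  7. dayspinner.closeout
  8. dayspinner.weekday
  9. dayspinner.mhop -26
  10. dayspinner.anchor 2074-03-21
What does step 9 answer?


I run dayspinner.anchor passing d='2076-01-08', and observe 2076-01-08.
I invoke dayspinner.anchor passing d='2278-02-13': 2278-02-13.
Now I run dayspinner.stepdays passing n='-274', and get 2277-05-15.
Then dayspinner.anchor passing d='ANS', → 2277-05-15.
I try dayspinner.anchor passing d='1906-03-21', and observe 1906-03-21.
Next I call dayspinner.gapto passing d='ANS', which returns 0.
Invoking dayspinner.closeout(), → 1906-03-31.
Next I call dayspinner.weekday, and observe Saturday.
Using dayspinner.mhop passing n='-26', — result: 1904-01-31.
I use dayspinner.anchor passing d='2074-03-21', yielding 2074-03-21.

Answer: 1904-01-31


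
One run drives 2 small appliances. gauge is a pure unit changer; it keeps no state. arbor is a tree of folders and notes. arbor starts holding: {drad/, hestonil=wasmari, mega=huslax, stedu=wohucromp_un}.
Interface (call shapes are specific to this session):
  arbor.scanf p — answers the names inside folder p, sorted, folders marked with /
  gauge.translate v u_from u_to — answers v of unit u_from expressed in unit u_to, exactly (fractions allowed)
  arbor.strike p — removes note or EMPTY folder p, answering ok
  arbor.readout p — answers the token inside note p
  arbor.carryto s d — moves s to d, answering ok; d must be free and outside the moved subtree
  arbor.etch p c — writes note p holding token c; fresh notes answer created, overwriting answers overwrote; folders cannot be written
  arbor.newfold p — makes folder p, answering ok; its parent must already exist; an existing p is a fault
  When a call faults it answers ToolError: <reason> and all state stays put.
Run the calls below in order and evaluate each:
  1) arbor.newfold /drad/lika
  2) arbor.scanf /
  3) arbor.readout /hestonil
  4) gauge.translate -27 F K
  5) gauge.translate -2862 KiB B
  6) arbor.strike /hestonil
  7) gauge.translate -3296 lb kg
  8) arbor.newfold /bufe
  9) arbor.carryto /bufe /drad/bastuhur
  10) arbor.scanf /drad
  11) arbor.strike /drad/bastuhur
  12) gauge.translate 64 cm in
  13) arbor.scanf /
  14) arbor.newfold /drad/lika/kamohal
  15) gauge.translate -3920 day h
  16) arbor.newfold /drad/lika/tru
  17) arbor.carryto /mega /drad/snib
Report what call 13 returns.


Answer: [drad/, mega, stedu]

Derivation:
Act: arbor.newfold[p=/drad/lika]
Obs: ok
Act: arbor.scanf[p=/]
Obs: [drad/, hestonil, mega, stedu]
Act: arbor.readout[p=/hestonil]
Obs: wasmari
Act: gauge.translate[v=-27; u_from=F; u_to=K]
Obs: 43267/180
Act: gauge.translate[v=-2862; u_from=KiB; u_to=B]
Obs: -2930688
Act: arbor.strike[p=/hestonil]
Obs: ok
Act: gauge.translate[v=-3296; u_from=lb; u_to=kg]
Obs: -4672001411/3125000
Act: arbor.newfold[p=/bufe]
Obs: ok
Act: arbor.carryto[s=/bufe; d=/drad/bastuhur]
Obs: ok
Act: arbor.scanf[p=/drad]
Obs: [bastuhur/, lika/]
Act: arbor.strike[p=/drad/bastuhur]
Obs: ok
Act: gauge.translate[v=64; u_from=cm; u_to=in]
Obs: 3200/127
Act: arbor.scanf[p=/]
Obs: [drad/, mega, stedu]
Act: arbor.newfold[p=/drad/lika/kamohal]
Obs: ok
Act: gauge.translate[v=-3920; u_from=day; u_to=h]
Obs: -94080
Act: arbor.newfold[p=/drad/lika/tru]
Obs: ok
Act: arbor.carryto[s=/mega; d=/drad/snib]
Obs: ok
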